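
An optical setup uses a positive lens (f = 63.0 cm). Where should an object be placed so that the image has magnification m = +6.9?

53.9 cm

m = −d_i/d_o ⇒ d_i = −m·d_o.
1/f = 1/d_o + 1/d_i = 1/d_o − 1/(m·d_o) = (1 − 1/m)/d_o, so d_o = f(1 − 1/m) = (63.00)(1 − 1/(+6.9)) = 53.9 cm.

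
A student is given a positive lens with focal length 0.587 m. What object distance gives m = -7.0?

m = −d_i/d_o ⇒ d_i = −m·d_o.
1/f = 1/d_o + 1/d_i = 1/d_o − 1/(m·d_o) = (1 − 1/m)/d_o, so d_o = f(1 − 1/m) = (0.5870)(1 − 1/(-7.0)) = 0.671 m.

0.671 m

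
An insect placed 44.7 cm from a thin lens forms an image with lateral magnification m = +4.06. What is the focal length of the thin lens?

m = −d_i/d_o ⇒ d_i = −m·d_o = −(+4.06)·(44.7) = -181.5 cm.
1/f = 1/d_o + 1/d_i = 1/(44.7) + 1/(-181.5) = 0.01686, so f = 59.3 cm.
Since f is positive, the thin lens is converging.

f = 59.3 cm (converging)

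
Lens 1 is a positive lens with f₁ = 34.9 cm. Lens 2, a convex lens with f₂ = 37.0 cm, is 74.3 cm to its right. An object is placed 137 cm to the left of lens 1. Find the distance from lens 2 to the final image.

107 cm

Lens 1: 1/d_i1 = 1/f₁ − 1/d_o1 = 1/(34.9) − 1/(137) = 0.02135, so d_i1 = 46.83 cm.
The intermediate image is 46.83 cm to the right of lens 1, which is 74.3 − (46.83) = 27.47 cm to the left of lens 2, so d_o2 = +27.47 cm.
Lens 2: 1/d_i2 = 1/f₂ − 1/d_o2 = 1/(37.0) − 1/(27.47) = -0.009376, so d_i2 = -107 cm.
The final image is virtual, 107 cm to the left of lens 2 (overall magnification ≈ -1.3).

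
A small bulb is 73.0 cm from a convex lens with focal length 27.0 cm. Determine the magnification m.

m = -0.587

1/d_i = 1/f − 1/d_o = 1/(27.00) − 1/(73.0) = 0.02334, so d_i = 42.85 cm.
m = −d_i/d_o = −(42.85)/(73.0) = -0.587.
The image is real, inverted and reduced, on the far side of the lens.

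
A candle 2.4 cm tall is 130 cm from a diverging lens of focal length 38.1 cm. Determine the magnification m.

For a diverging lens, f = -38.1 cm.
1/d_i = 1/f − 1/d_o = 1/(-38.10) − 1/(130) = -0.03394, so d_i = -29.46 cm.
m = −d_i/d_o = −(-29.46)/(130) = +0.227.
The image is virtual, upright and reduced, on the same side as the object.

m = +0.227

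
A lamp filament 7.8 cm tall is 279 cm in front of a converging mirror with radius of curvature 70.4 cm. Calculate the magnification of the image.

m = -0.144

f = R/2 = 70.4/2 = 35.20 cm.
1/d_i = 1/f − 1/d_o = 1/(35.20) − 1/(279) = 0.02482, so d_i = 40.28 cm.
m = −d_i/d_o = −(40.28)/(279) = -0.144.
The image is real, inverted and reduced, in front of the mirror.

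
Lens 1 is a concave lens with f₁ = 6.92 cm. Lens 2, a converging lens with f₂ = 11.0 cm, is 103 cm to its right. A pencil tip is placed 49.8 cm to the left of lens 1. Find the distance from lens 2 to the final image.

Lens 1 is diverging, so f₁ = −6.92 cm.
Lens 1: 1/d_i1 = 1/f₁ − 1/d_o1 = 1/(-6.92) − 1/(49.8) = -0.1646, so d_i1 = -6.076 cm.
The intermediate image is 6.076 cm to the left of lens 1 (virtual), which is 103 − (-6.076) = 109.1 cm to the left of lens 2, so d_o2 = +109.1 cm.
Lens 2: 1/d_i2 = 1/f₂ − 1/d_o2 = 1/(11.0) − 1/(109.1) = 0.08174, so d_i2 = 12.2 cm.
The final image is real, 12.2 cm to the right of lens 2 (overall magnification ≈ -0.014).

12.2 cm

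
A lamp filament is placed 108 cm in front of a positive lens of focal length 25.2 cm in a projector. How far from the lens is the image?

Lens equation: 1/s_i = 1/f − 1/s_o = 1/(25.20) − 1/(108) = 0.03968 − 0.009259 = 0.03042, so s_i = 32.9 cm.
The image is real, inverted and reduced, on the far side of the lens.

32.9 cm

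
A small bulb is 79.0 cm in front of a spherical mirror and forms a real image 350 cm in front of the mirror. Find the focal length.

f = 64.5 cm (concave)

Real image ⇒ d_i = +350 cm.
1/f = 1/d_o + 1/d_i = 1/(79.0) + 1/(350) = 0.01552, so f = 64.5 cm.
Since f is positive, the spherical mirror is concave.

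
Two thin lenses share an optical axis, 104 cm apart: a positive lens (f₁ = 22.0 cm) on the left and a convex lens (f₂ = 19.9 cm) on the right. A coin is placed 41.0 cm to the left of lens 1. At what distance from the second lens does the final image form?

30.7 cm

Lens 1: 1/d_i1 = 1/f₁ − 1/d_o1 = 1/(22.0) − 1/(41.0) = 0.02106, so d_i1 = 47.47 cm.
The intermediate image is 47.47 cm to the right of lens 1, which is 104 − (47.47) = 56.53 cm to the left of lens 2, so d_o2 = +56.53 cm.
Lens 2: 1/d_i2 = 1/f₂ − 1/d_o2 = 1/(19.9) − 1/(56.53) = 0.03256, so d_i2 = 30.7 cm.
The final image is real, 30.7 cm to the right of lens 2 (overall magnification ≈ 0.63).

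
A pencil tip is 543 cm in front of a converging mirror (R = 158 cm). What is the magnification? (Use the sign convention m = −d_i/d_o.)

f = R/2 = 158/2 = 79.00 cm.
1/d_i = 1/f − 1/d_o = 1/(79.00) − 1/(543) = 0.01082, so d_i = 92.45 cm.
m = −d_i/d_o = −(92.45)/(543) = -0.170.
The image is real, inverted and reduced, in front of the mirror.

m = -0.170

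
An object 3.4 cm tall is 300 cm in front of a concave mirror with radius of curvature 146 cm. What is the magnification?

m = -0.322

f = R/2 = 146/2 = 73.00 cm.
1/d_i = 1/f − 1/d_o = 1/(73.00) − 1/(300) = 0.01037, so d_i = 96.48 cm.
m = −d_i/d_o = −(96.48)/(300) = -0.322.
The image is real, inverted and reduced, in front of the mirror.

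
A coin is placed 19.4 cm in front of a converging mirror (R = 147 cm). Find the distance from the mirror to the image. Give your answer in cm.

f = R/2 = 147/2 = 73.50 cm.
Mirror equation: 1/v = 1/f − 1/u = 1/(73.50) − 1/(19.4) = 0.01361 − 0.05155 = -0.03794, so v = -26.4 cm.
The image is virtual, upright and enlarged, behind the mirror.

26.4 cm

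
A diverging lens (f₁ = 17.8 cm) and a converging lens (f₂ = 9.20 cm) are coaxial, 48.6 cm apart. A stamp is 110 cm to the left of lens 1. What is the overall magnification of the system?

f₁ = −17.8 cm (diverging).
Lens 1: 1/d_i1 = 1/(-17.8) − 1/(110) = -0.06527, so d_i1 = -15.32 cm; m₁ = −d_i1/d_o1 = +0.1393.
d_o2 = 48.6 − (-15.32) = 63.92 cm.
Lens 2: 1/d_i2 = 1/(9.20) − 1/(63.92) = 0.09305, so d_i2 = 10.75 cm; m₂ = −d_i2/d_o2 = -0.1681.
m = m₁·m₂ = (+0.1393)(-0.1681) = -0.0234.

m = -0.0234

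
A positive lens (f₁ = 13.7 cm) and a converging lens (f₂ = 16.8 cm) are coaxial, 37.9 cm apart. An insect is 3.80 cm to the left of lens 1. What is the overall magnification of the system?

m = -0.882

Lens 1: 1/d_i1 = 1/(13.7) − 1/(3.80) = -0.1902, so d_i1 = -5.259 cm; m₁ = −d_i1/d_o1 = +1.384.
d_o2 = 37.9 − (-5.259) = 43.16 cm.
Lens 2: 1/d_i2 = 1/(16.8) − 1/(43.16) = 0.03635, so d_i2 = 27.51 cm; m₂ = −d_i2/d_o2 = -0.6373.
m = m₁·m₂ = (+1.384)(-0.6373) = -0.882.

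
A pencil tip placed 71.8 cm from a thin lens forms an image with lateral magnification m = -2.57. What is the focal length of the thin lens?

f = 51.7 cm (converging)

m = −d_i/d_o ⇒ d_i = −m·d_o = −(-2.57)·(71.8) = 184.5 cm.
1/f = 1/d_o + 1/d_i = 1/(71.8) + 1/(184.5) = 0.01935, so f = 51.7 cm.
Since f is positive, the thin lens is converging.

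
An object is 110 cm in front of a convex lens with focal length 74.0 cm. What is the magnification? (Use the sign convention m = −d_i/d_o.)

m = -2.06

1/d_i = 1/f − 1/d_o = 1/(74.00) − 1/(110) = 0.004423, so d_i = 226.1 cm.
m = −d_i/d_o = −(226.1)/(110) = -2.06.
The image is real, inverted and enlarged, on the far side of the lens.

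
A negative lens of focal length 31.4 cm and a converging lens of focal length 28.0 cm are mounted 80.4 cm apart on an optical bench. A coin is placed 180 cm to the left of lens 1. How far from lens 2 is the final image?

Lens 1 is diverging, so f₁ = −31.4 cm.
Lens 1: 1/d_i1 = 1/f₁ − 1/d_o1 = 1/(-31.4) − 1/(180) = -0.03740, so d_i1 = -26.74 cm.
The intermediate image is 26.74 cm to the left of lens 1 (virtual), which is 80.4 − (-26.74) = 107.1 cm to the left of lens 2, so d_o2 = +107.1 cm.
Lens 2: 1/d_i2 = 1/f₂ − 1/d_o2 = 1/(28.0) − 1/(107.1) = 0.02638, so d_i2 = 37.9 cm.
The final image is real, 37.9 cm to the right of lens 2 (overall magnification ≈ -0.053).

37.9 cm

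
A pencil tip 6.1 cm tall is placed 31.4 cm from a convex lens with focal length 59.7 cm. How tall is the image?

12.9 cm

1/d_i = 1/f − 1/d_o = 1/(59.70) − 1/(31.4) = -0.01510, so d_i = -66.24 cm.
m = −d_i/d_o = +2.110.
|h_i| = |m|·h_o = 2.110 × 6.1 = 12.9 cm. The image is virtual, upright and enlarged, on the same side as the object.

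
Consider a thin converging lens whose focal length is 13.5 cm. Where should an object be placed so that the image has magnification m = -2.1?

m = −d_i/d_o ⇒ d_i = −m·d_o.
1/f = 1/d_o + 1/d_i = 1/d_o − 1/(m·d_o) = (1 − 1/m)/d_o, so d_o = f(1 − 1/m) = (13.50)(1 − 1/(-2.1)) = 19.9 cm.

19.9 cm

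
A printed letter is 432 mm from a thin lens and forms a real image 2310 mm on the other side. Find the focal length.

f = 364 mm (converging)

Real image ⇒ d_i = +2310 mm.
1/f = 1/d_o + 1/d_i = 1/(432) + 1/(2310) = 0.002748, so f = 364 mm.
Since f is positive, the thin lens is converging.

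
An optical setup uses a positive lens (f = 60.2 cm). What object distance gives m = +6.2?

m = −d_i/d_o ⇒ d_i = −m·d_o.
1/f = 1/d_o + 1/d_i = 1/d_o − 1/(m·d_o) = (1 − 1/m)/d_o, so d_o = f(1 − 1/m) = (60.20)(1 − 1/(+6.2)) = 50.5 cm.

50.5 cm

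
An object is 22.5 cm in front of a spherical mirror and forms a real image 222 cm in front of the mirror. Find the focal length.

f = 20.4 cm (concave)

Real image ⇒ d_i = +222 cm.
1/f = 1/d_o + 1/d_i = 1/(22.5) + 1/(222) = 0.04895, so f = 20.4 cm.
Since f is positive, the spherical mirror is concave.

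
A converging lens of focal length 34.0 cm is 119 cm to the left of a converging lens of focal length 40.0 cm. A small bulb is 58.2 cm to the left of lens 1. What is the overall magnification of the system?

m = -20.3

Lens 1: 1/d_i1 = 1/(34.0) − 1/(58.2) = 0.01223, so d_i1 = 81.77 cm; m₁ = −d_i1/d_o1 = -1.405.
d_o2 = 119 − (81.77) = 37.23 cm.
Lens 2: 1/d_i2 = 1/(40.0) − 1/(37.23) = -0.001860, so d_i2 = -537.6 cm; m₂ = −d_i2/d_o2 = +14.44.
m = m₁·m₂ = (-1.405)(+14.44) = -20.3.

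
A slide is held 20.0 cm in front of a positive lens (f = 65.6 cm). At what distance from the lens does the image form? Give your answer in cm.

28.8 cm

Thin-lens equation: 1/v = 1/f − 1/u = 1/(65.60) − 1/(20.0) = 0.01524 − 0.05000 = -0.03476, so v = -28.8 cm.
The image is virtual, upright and enlarged, on the same side as the object.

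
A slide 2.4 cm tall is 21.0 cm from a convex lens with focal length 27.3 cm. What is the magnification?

1/d_i = 1/f − 1/d_o = 1/(27.30) − 1/(21.0) = -0.01099, so d_i = -91.00 cm.
m = −d_i/d_o = −(-91.00)/(21.0) = +4.33.
The image is virtual, upright and enlarged, on the same side as the object.

m = +4.33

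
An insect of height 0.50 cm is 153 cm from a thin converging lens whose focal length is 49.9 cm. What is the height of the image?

1/d_i = 1/f − 1/d_o = 1/(49.90) − 1/(153) = 0.01350, so d_i = 74.05 cm.
m = −d_i/d_o = -0.4840.
|h_i| = |m|·h_o = 0.4840 × 0.50 = 0.242 cm. The image is real, inverted and reduced, on the far side of the lens.

0.242 cm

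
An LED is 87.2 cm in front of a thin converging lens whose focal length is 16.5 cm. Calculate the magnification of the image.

1/d_i = 1/f − 1/d_o = 1/(16.50) − 1/(87.2) = 0.04914, so d_i = 20.35 cm.
m = −d_i/d_o = −(20.35)/(87.2) = -0.233.
The image is real, inverted and reduced, on the far side of the lens.

m = -0.233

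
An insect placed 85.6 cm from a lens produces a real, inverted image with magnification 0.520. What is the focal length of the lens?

m = −d_i/d_o ⇒ d_i = −m·d_o = −(-0.520)·(85.6) = 44.51 cm.
1/f = 1/d_o + 1/d_i = 1/(85.6) + 1/(44.51) = 0.03415, so f = 29.3 cm.
Since f is positive, the lens is converging.

f = 29.3 cm (converging)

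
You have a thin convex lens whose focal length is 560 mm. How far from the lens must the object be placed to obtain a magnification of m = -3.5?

720 mm

m = −d_i/d_o ⇒ d_i = −m·d_o.
1/f = 1/d_o + 1/d_i = 1/d_o − 1/(m·d_o) = (1 − 1/m)/d_o, so d_o = f(1 − 1/m) = (560.0)(1 − 1/(-3.5)) = 720 mm.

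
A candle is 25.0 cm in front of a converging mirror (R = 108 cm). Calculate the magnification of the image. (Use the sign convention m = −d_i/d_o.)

m = +1.86

f = R/2 = 108/2 = 54.00 cm.
1/d_i = 1/f − 1/d_o = 1/(54.00) − 1/(25.0) = -0.02148, so d_i = -46.55 cm.
m = −d_i/d_o = −(-46.55)/(25.0) = +1.86.
The image is virtual, upright and enlarged, behind the mirror.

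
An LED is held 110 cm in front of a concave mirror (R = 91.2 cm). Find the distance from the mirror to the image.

77.9 cm

f = R/2 = 91.2/2 = 45.60 cm.
Mirror equation: 1/v = 1/f − 1/u = 1/(45.60) − 1/(110) = 0.02193 − 0.009091 = 0.01284, so v = 77.9 cm.
The image is real, inverted and reduced, in front of the mirror.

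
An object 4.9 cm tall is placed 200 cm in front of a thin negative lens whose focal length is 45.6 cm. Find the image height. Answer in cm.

For a negative lens, f = -45.6 cm.
1/d_i = 1/f − 1/d_o = 1/(-45.60) − 1/(200) = -0.02693, so d_i = -37.13 cm.
m = −d_i/d_o = +0.1857.
|h_i| = |m|·h_o = 0.1857 × 4.9 = 0.910 cm. The image is virtual, upright and reduced, on the same side as the object.

0.910 cm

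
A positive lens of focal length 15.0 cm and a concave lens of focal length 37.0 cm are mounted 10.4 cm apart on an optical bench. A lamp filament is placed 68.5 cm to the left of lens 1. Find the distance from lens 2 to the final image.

11.6 cm

Lens 1: 1/d_i1 = 1/f₁ − 1/d_o1 = 1/(15.0) − 1/(68.5) = 0.05207, so d_i1 = 19.21 cm.
The intermediate image is 19.21 cm to the right of lens 1, which lies 8.810 cm to the right of lens 2 — a virtual object — so d_o2 = −8.810 cm.
Lens 2 is diverging, so f₂ = −37.0 cm.
Lens 2: 1/d_i2 = 1/f₂ − 1/d_o2 = 1/(-37.0) − 1/(-8.810) = 0.08648, so d_i2 = 11.6 cm.
The final image is real, 11.6 cm to the right of lens 2 (overall magnification ≈ -0.37).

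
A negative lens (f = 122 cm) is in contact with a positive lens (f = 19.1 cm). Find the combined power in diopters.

P₁ = 1/f₁ = 1/(-1.22 m) = -0.8197 D; P₂ = 1/f₂ = 1/(0.191 m) = +5.236 D.
For thin lenses in contact, P = P₁ + P₂ = (-0.8197) + (+5.236) = +4.42 D.

P = +4.42 D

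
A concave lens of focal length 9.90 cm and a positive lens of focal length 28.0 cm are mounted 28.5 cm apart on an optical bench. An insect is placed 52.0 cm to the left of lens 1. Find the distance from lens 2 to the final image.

117 cm

Lens 1 is diverging, so f₁ = −9.90 cm.
Lens 1: 1/d_i1 = 1/f₁ − 1/d_o1 = 1/(-9.90) − 1/(52.0) = -0.1202, so d_i1 = -8.317 cm.
The intermediate image is 8.317 cm to the left of lens 1 (virtual), which is 28.5 − (-8.317) = 36.82 cm to the left of lens 2, so d_o2 = +36.82 cm.
Lens 2: 1/d_i2 = 1/f₂ − 1/d_o2 = 1/(28.0) − 1/(36.82) = 0.008555, so d_i2 = 117 cm.
The final image is real, 117 cm to the right of lens 2 (overall magnification ≈ -0.51).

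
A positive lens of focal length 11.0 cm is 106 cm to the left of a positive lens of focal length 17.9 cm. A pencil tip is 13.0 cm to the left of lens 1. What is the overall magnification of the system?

Lens 1: 1/d_i1 = 1/(11.0) − 1/(13.0) = 0.01399, so d_i1 = 71.50 cm; m₁ = −d_i1/d_o1 = -5.500.
d_o2 = 106 − (71.50) = 34.50 cm.
Lens 2: 1/d_i2 = 1/(17.9) − 1/(34.50) = 0.02688, so d_i2 = 37.20 cm; m₂ = −d_i2/d_o2 = -1.078.
m = m₁·m₂ = (-5.500)(-1.078) = +5.93.

m = +5.93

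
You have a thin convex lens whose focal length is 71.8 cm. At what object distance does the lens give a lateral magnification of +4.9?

57.1 cm

m = −d_i/d_o ⇒ d_i = −m·d_o.
1/f = 1/d_o + 1/d_i = 1/d_o − 1/(m·d_o) = (1 − 1/m)/d_o, so d_o = f(1 − 1/m) = (71.80)(1 − 1/(+4.9)) = 57.1 cm.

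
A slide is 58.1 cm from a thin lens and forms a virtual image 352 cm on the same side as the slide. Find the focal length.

f = 69.6 cm (converging)

Virtual image ⇒ d_i = −352 cm.
1/f = 1/d_o + 1/d_i = 1/(58.1) + 1/(-352) = 0.01437, so f = 69.6 cm.
Since f is positive, the thin lens is converging.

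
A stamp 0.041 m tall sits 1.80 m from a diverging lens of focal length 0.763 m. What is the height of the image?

0.0122 m

For a diverging lens, f = -0.763 m.
1/d_i = 1/f − 1/d_o = 1/(-0.7630) − 1/(1.80) = -1.866, so d_i = -0.5359 m.
m = −d_i/d_o = +0.2977.
|h_i| = |m|·h_o = 0.2977 × 0.041 = 0.0122 m. The image is virtual, upright and reduced, on the same side as the object.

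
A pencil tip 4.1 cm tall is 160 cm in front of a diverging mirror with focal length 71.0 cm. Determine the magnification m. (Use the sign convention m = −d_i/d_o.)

m = +0.307

For a diverging mirror, f = -71.0 cm.
1/d_i = 1/f − 1/d_o = 1/(-71.00) − 1/(160) = -0.02033, so d_i = -49.18 cm.
m = −d_i/d_o = −(-49.18)/(160) = +0.307.
The image is virtual, upright and reduced, behind the mirror.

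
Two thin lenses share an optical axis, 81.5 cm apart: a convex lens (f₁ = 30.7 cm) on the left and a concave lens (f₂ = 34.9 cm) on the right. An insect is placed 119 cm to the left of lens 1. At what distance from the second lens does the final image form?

18.7 cm

Lens 1: 1/d_i1 = 1/f₁ − 1/d_o1 = 1/(30.7) − 1/(119) = 0.02417, so d_i1 = 41.37 cm.
The intermediate image is 41.37 cm to the right of lens 1, which is 81.5 − (41.37) = 40.13 cm to the left of lens 2, so d_o2 = +40.13 cm.
Lens 2 is diverging, so f₂ = −34.9 cm.
Lens 2: 1/d_i2 = 1/f₂ − 1/d_o2 = 1/(-34.9) − 1/(40.13) = -0.05357, so d_i2 = -18.7 cm.
The final image is virtual, 18.7 cm to the left of lens 2 (overall magnification ≈ -0.16).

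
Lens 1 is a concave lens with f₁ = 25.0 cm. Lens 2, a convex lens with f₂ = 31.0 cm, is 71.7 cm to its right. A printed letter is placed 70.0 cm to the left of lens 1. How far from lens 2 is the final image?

47.3 cm

Lens 1 is diverging, so f₁ = −25.0 cm.
Lens 1: 1/d_i1 = 1/f₁ − 1/d_o1 = 1/(-25.0) − 1/(70.0) = -0.05429, so d_i1 = -18.42 cm.
The intermediate image is 18.42 cm to the left of lens 1 (virtual), which is 71.7 − (-18.42) = 90.12 cm to the left of lens 2, so d_o2 = +90.12 cm.
Lens 2: 1/d_i2 = 1/f₂ − 1/d_o2 = 1/(31.0) − 1/(90.12) = 0.02116, so d_i2 = 47.3 cm.
The final image is real, 47.3 cm to the right of lens 2 (overall magnification ≈ -0.14).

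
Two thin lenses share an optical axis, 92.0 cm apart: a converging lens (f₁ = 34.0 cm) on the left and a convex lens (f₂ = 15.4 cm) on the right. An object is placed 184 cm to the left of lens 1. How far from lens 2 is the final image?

22.2 cm

Lens 1: 1/d_i1 = 1/f₁ − 1/d_o1 = 1/(34.0) − 1/(184) = 0.02398, so d_i1 = 41.71 cm.
The intermediate image is 41.71 cm to the right of lens 1, which is 92.0 − (41.71) = 50.29 cm to the left of lens 2, so d_o2 = +50.29 cm.
Lens 2: 1/d_i2 = 1/f₂ − 1/d_o2 = 1/(15.4) − 1/(50.29) = 0.04505, so d_i2 = 22.2 cm.
The final image is real, 22.2 cm to the right of lens 2 (overall magnification ≈ 0.10).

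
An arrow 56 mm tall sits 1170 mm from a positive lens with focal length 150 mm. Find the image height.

8.24 mm

1/d_i = 1/f − 1/d_o = 1/(150.0) − 1/(1170) = 0.005812, so d_i = 172.1 mm.
m = −d_i/d_o = -0.1471.
|h_i| = |m|·h_o = 0.1471 × 56 = 8.24 mm. The image is real, inverted and reduced, on the far side of the lens.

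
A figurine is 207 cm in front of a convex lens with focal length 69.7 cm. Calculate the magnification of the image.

m = -0.508

1/d_i = 1/f − 1/d_o = 1/(69.70) − 1/(207) = 0.009516, so d_i = 105.1 cm.
m = −d_i/d_o = −(105.1)/(207) = -0.508.
The image is real, inverted and reduced, on the far side of the lens.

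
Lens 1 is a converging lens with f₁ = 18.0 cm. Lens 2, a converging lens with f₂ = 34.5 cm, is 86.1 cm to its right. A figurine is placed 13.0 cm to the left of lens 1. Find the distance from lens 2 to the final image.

46.6 cm

Lens 1: 1/d_i1 = 1/f₁ − 1/d_o1 = 1/(18.0) − 1/(13.0) = -0.02137, so d_i1 = -46.80 cm.
The intermediate image is 46.80 cm to the left of lens 1 (virtual), which is 86.1 − (-46.80) = 132.9 cm to the left of lens 2, so d_o2 = +132.9 cm.
Lens 2: 1/d_i2 = 1/f₂ − 1/d_o2 = 1/(34.5) − 1/(132.9) = 0.02146, so d_i2 = 46.6 cm.
The final image is real, 46.6 cm to the right of lens 2 (overall magnification ≈ -1.3).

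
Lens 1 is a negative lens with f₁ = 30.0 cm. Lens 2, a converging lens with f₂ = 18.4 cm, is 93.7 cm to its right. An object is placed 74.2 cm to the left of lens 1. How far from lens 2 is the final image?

21.9 cm

Lens 1 is diverging, so f₁ = −30.0 cm.
Lens 1: 1/d_i1 = 1/f₁ − 1/d_o1 = 1/(-30.0) − 1/(74.2) = -0.04681, so d_i1 = -21.36 cm.
The intermediate image is 21.36 cm to the left of lens 1 (virtual), which is 93.7 − (-21.36) = 115.1 cm to the left of lens 2, so d_o2 = +115.1 cm.
Lens 2: 1/d_i2 = 1/f₂ − 1/d_o2 = 1/(18.4) − 1/(115.1) = 0.04566, so d_i2 = 21.9 cm.
The final image is real, 21.9 cm to the right of lens 2 (overall magnification ≈ -0.055).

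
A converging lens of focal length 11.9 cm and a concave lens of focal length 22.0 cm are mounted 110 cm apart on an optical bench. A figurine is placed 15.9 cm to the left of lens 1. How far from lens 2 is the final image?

Lens 1: 1/d_i1 = 1/f₁ − 1/d_o1 = 1/(11.9) − 1/(15.9) = 0.02114, so d_i1 = 47.30 cm.
The intermediate image is 47.30 cm to the right of lens 1, which is 110 − (47.30) = 62.70 cm to the left of lens 2, so d_o2 = +62.70 cm.
Lens 2 is diverging, so f₂ = −22.0 cm.
Lens 2: 1/d_i2 = 1/f₂ − 1/d_o2 = 1/(-22.0) − 1/(62.70) = -0.06140, so d_i2 = -16.3 cm.
The final image is virtual, 16.3 cm to the left of lens 2 (overall magnification ≈ -0.77).

16.3 cm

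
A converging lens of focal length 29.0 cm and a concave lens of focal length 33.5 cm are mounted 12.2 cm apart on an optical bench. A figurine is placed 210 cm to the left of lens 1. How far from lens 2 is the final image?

Lens 1: 1/d_i1 = 1/f₁ − 1/d_o1 = 1/(29.0) − 1/(210) = 0.02972, so d_i1 = 33.65 cm.
The intermediate image is 33.65 cm to the right of lens 1, which lies 21.45 cm to the right of lens 2 — a virtual object — so d_o2 = −21.45 cm.
Lens 2 is diverging, so f₂ = −33.5 cm.
Lens 2: 1/d_i2 = 1/f₂ − 1/d_o2 = 1/(-33.5) − 1/(-21.45) = 0.01677, so d_i2 = 59.6 cm.
The final image is real, 59.6 cm to the right of lens 2 (overall magnification ≈ -0.45).

59.6 cm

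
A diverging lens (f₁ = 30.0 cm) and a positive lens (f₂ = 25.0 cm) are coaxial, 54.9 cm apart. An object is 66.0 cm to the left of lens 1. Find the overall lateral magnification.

f₁ = −30.0 cm (diverging).
Lens 1: 1/d_i1 = 1/(-30.0) − 1/(66.0) = -0.04848, so d_i1 = -20.62 cm; m₁ = −d_i1/d_o1 = +0.3124.
d_o2 = 54.9 − (-20.62) = 75.52 cm.
Lens 2: 1/d_i2 = 1/(25.0) − 1/(75.52) = 0.02676, so d_i2 = 37.37 cm; m₂ = −d_i2/d_o2 = -0.4949.
m = m₁·m₂ = (+0.3124)(-0.4949) = -0.155.

m = -0.155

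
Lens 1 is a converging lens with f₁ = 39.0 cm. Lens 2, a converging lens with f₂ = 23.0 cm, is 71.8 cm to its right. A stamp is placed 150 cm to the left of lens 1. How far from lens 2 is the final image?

Lens 1: 1/d_i1 = 1/f₁ − 1/d_o1 = 1/(39.0) − 1/(150) = 0.01897, so d_i1 = 52.70 cm.
The intermediate image is 52.70 cm to the right of lens 1, which is 71.8 − (52.70) = 19.10 cm to the left of lens 2, so d_o2 = +19.10 cm.
Lens 2: 1/d_i2 = 1/f₂ − 1/d_o2 = 1/(23.0) − 1/(19.10) = -0.008878, so d_i2 = -113 cm.
The final image is virtual, 113 cm to the left of lens 2 (overall magnification ≈ -2.1).

113 cm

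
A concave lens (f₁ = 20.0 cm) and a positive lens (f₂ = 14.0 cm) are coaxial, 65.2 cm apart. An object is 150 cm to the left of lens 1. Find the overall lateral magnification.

m = -0.0239

f₁ = −20.0 cm (diverging).
Lens 1: 1/d_i1 = 1/(-20.0) − 1/(150) = -0.05667, so d_i1 = -17.65 cm; m₁ = −d_i1/d_o1 = +0.1177.
d_o2 = 65.2 − (-17.65) = 82.85 cm.
Lens 2: 1/d_i2 = 1/(14.0) − 1/(82.85) = 0.05936, so d_i2 = 16.85 cm; m₂ = −d_i2/d_o2 = -0.2033.
m = m₁·m₂ = (+0.1177)(-0.2033) = -0.0239.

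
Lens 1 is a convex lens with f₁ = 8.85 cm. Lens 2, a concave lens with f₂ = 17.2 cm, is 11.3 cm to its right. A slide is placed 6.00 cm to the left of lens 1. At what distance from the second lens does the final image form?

Lens 1: 1/d_i1 = 1/f₁ − 1/d_o1 = 1/(8.85) − 1/(6.00) = -0.05367, so d_i1 = -18.63 cm.
The intermediate image is 18.63 cm to the left of lens 1 (virtual), which is 11.3 − (-18.63) = 29.93 cm to the left of lens 2, so d_o2 = +29.93 cm.
Lens 2 is diverging, so f₂ = −17.2 cm.
Lens 2: 1/d_i2 = 1/f₂ − 1/d_o2 = 1/(-17.2) − 1/(29.93) = -0.09155, so d_i2 = -10.9 cm.
The final image is virtual, 10.9 cm to the left of lens 2 (overall magnification ≈ 1.1).

10.9 cm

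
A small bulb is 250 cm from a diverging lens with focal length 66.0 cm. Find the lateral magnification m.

For a diverging lens, f = -66.0 cm.
1/d_i = 1/f − 1/d_o = 1/(-66.00) − 1/(250) = -0.01915, so d_i = -52.22 cm.
m = −d_i/d_o = −(-52.22)/(250) = +0.209.
The image is virtual, upright and reduced, on the same side as the object.

m = +0.209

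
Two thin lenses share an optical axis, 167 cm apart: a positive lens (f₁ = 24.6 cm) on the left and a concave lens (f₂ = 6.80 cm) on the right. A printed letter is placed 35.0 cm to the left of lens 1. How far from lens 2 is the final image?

6.29 cm

Lens 1: 1/d_i1 = 1/f₁ − 1/d_o1 = 1/(24.6) − 1/(35.0) = 0.01208, so d_i1 = 82.79 cm.
The intermediate image is 82.79 cm to the right of lens 1, which is 167 − (82.79) = 84.21 cm to the left of lens 2, so d_o2 = +84.21 cm.
Lens 2 is diverging, so f₂ = −6.80 cm.
Lens 2: 1/d_i2 = 1/f₂ − 1/d_o2 = 1/(-6.80) − 1/(84.21) = -0.1589, so d_i2 = -6.29 cm.
The final image is virtual, 6.29 cm to the left of lens 2 (overall magnification ≈ -0.18).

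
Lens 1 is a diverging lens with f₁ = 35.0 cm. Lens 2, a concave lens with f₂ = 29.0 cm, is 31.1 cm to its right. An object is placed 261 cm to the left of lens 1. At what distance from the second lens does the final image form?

19.8 cm

Lens 1 is diverging, so f₁ = −35.0 cm.
Lens 1: 1/d_i1 = 1/f₁ − 1/d_o1 = 1/(-35.0) − 1/(261) = -0.03240, so d_i1 = -30.86 cm.
The intermediate image is 30.86 cm to the left of lens 1 (virtual), which is 31.1 − (-30.86) = 61.96 cm to the left of lens 2, so d_o2 = +61.96 cm.
Lens 2 is diverging, so f₂ = −29.0 cm.
Lens 2: 1/d_i2 = 1/f₂ − 1/d_o2 = 1/(-29.0) − 1/(61.96) = -0.05062, so d_i2 = -19.8 cm.
The final image is virtual, 19.8 cm to the left of lens 2 (overall magnification ≈ 0.038).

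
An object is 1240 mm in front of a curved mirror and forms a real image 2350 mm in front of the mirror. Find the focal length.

Real image ⇒ d_i = +2350 mm.
1/f = 1/d_o + 1/d_i = 1/(1240) + 1/(2350) = 0.001232, so f = 812 mm.
Since f is positive, the curved mirror is concave.

f = 812 mm (concave)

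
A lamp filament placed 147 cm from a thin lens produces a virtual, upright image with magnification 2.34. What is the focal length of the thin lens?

f = 257 cm (converging)

m = −d_i/d_o ⇒ d_i = −m·d_o = −(+2.34)·(147) = -344.0 cm.
1/f = 1/d_o + 1/d_i = 1/(147) + 1/(-344.0) = 0.003896, so f = 257 cm.
Since f is positive, the thin lens is converging.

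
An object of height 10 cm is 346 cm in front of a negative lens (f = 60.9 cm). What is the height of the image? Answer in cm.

1.50 cm

For a negative lens, f = -60.9 cm.
1/d_i = 1/f − 1/d_o = 1/(-60.90) − 1/(346) = -0.01931, so d_i = -51.79 cm.
m = −d_i/d_o = +0.1497.
|h_i| = |m|·h_o = 0.1497 × 10 = 1.50 cm. The image is virtual, upright and reduced, on the same side as the object.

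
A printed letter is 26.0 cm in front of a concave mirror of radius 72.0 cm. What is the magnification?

f = R/2 = 72.0/2 = 36.00 cm.
1/d_i = 1/f − 1/d_o = 1/(36.00) − 1/(26.0) = -0.01068, so d_i = -93.60 cm.
m = −d_i/d_o = −(-93.60)/(26.0) = +3.60.
The image is virtual, upright and enlarged, behind the mirror.

m = +3.60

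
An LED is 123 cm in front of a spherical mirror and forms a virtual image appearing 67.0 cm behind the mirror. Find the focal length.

f = -147 cm (convex)

Virtual image ⇒ d_i = −67.0 cm.
1/f = 1/d_o + 1/d_i = 1/(123) + 1/(-67.0) = -0.006795, so f = -147 cm.
Since f is negative, the spherical mirror is convex.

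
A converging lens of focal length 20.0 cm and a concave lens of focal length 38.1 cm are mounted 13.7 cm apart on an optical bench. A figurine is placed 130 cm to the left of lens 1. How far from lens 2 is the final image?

13.4 cm

Lens 1: 1/d_i1 = 1/f₁ − 1/d_o1 = 1/(20.0) − 1/(130) = 0.04231, so d_i1 = 23.64 cm.
The intermediate image is 23.64 cm to the right of lens 1, which lies 9.940 cm to the right of lens 2 — a virtual object — so d_o2 = −9.940 cm.
Lens 2 is diverging, so f₂ = −38.1 cm.
Lens 2: 1/d_i2 = 1/f₂ − 1/d_o2 = 1/(-38.1) − 1/(-9.940) = 0.07436, so d_i2 = 13.4 cm.
The final image is real, 13.4 cm to the right of lens 2 (overall magnification ≈ -0.25).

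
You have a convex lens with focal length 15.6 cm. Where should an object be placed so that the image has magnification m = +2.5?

9.36 cm

m = −d_i/d_o ⇒ d_i = −m·d_o.
1/f = 1/d_o + 1/d_i = 1/d_o − 1/(m·d_o) = (1 − 1/m)/d_o, so d_o = f(1 − 1/m) = (15.60)(1 − 1/(+2.5)) = 9.36 cm.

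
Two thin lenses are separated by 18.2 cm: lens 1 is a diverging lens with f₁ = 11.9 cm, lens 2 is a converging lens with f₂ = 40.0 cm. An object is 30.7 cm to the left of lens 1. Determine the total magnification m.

f₁ = −11.9 cm (diverging).
Lens 1: 1/d_i1 = 1/(-11.9) − 1/(30.7) = -0.1166, so d_i1 = -8.576 cm; m₁ = −d_i1/d_o1 = +0.2793.
d_o2 = 18.2 − (-8.576) = 26.78 cm.
Lens 2: 1/d_i2 = 1/(40.0) − 1/(26.78) = -0.01234, so d_i2 = -81.03 cm; m₂ = −d_i2/d_o2 = +3.026.
m = m₁·m₂ = (+0.2793)(+3.026) = +0.845.

m = +0.845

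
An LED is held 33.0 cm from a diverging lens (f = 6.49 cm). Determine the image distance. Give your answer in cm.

5.42 cm

For a diverging lens, f = -6.49 cm.
Lens equation: 1/q = 1/f − 1/p = 1/(-6.490) − 1/(33.0) = -0.1541 − 0.03030 = -0.1844, so q = -5.42 cm.
The image is virtual, upright and reduced, on the same side as the object.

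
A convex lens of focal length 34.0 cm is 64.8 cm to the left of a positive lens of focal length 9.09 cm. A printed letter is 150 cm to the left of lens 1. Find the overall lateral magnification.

Lens 1: 1/d_i1 = 1/(34.0) − 1/(150) = 0.02275, so d_i1 = 43.97 cm; m₁ = −d_i1/d_o1 = -0.2931.
d_o2 = 64.8 − (43.97) = 20.83 cm.
Lens 2: 1/d_i2 = 1/(9.09) − 1/(20.83) = 0.06200, so d_i2 = 16.13 cm; m₂ = −d_i2/d_o2 = -0.7743.
m = m₁·m₂ = (-0.2931)(-0.7743) = +0.227.

m = +0.227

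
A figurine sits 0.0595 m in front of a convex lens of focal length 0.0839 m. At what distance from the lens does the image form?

Thin-lens equation: 1/v = 1/f − 1/u = 1/(0.08390) − 1/(0.0595) = 11.92 − 16.81 = -4.888, so v = -0.205 m.
The image is virtual, upright and enlarged, on the same side as the object.

0.205 m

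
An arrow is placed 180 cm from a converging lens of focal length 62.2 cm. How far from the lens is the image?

Lens equation: 1/v = 1/f − 1/u = 1/(62.20) − 1/(180) = 0.01608 − 0.005556 = 0.01052, so v = 95.0 cm.
The image is real, inverted and reduced, on the far side of the lens.

95.0 cm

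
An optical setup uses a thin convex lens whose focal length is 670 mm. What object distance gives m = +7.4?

579 mm

m = −d_i/d_o ⇒ d_i = −m·d_o.
1/f = 1/d_o + 1/d_i = 1/d_o − 1/(m·d_o) = (1 − 1/m)/d_o, so d_o = f(1 − 1/m) = (670.0)(1 − 1/(+7.4)) = 579 mm.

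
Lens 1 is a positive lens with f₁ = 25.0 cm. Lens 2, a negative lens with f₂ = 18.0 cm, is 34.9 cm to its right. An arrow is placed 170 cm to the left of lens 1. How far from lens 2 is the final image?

4.27 cm

Lens 1: 1/d_i1 = 1/f₁ − 1/d_o1 = 1/(25.0) − 1/(170) = 0.03412, so d_i1 = 29.31 cm.
The intermediate image is 29.31 cm to the right of lens 1, which is 34.9 − (29.31) = 5.590 cm to the left of lens 2, so d_o2 = +5.590 cm.
Lens 2 is diverging, so f₂ = −18.0 cm.
Lens 2: 1/d_i2 = 1/f₂ − 1/d_o2 = 1/(-18.0) − 1/(5.590) = -0.2344, so d_i2 = -4.27 cm.
The final image is virtual, 4.27 cm to the left of lens 2 (overall magnification ≈ -0.13).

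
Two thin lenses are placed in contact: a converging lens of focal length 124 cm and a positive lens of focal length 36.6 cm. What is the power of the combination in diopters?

P = +3.54 D

P₁ = 1/f₁ = 1/(1.24 m) = +0.8065 D; P₂ = 1/f₂ = 1/(0.366 m) = +2.732 D.
For thin lenses in contact, P = P₁ + P₂ = (+0.8065) + (+2.732) = +3.54 D.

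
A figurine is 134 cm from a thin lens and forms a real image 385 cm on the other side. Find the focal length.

Real image ⇒ d_i = +385 cm.
1/f = 1/d_o + 1/d_i = 1/(134) + 1/(385) = 0.01006, so f = 99.4 cm.
Since f is positive, the thin lens is converging.

f = 99.4 cm (converging)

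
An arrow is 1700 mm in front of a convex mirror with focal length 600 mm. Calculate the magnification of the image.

m = +0.261

For a convex mirror, f = -600 mm.
1/d_i = 1/f − 1/d_o = 1/(-600.0) − 1/(1700) = -0.002255, so d_i = -443.5 mm.
m = −d_i/d_o = −(-443.5)/(1700) = +0.261.
The image is virtual, upright and reduced, behind the mirror.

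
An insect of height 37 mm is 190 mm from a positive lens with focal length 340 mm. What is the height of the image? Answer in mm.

83.9 mm

1/d_i = 1/f − 1/d_o = 1/(340.0) − 1/(190) = -0.002322, so d_i = -430.7 mm.
m = −d_i/d_o = +2.267.
|h_i| = |m|·h_o = 2.267 × 37 = 83.9 mm. The image is virtual, upright and enlarged, on the same side as the object.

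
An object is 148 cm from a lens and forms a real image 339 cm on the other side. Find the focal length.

Real image ⇒ d_i = +339 cm.
1/f = 1/d_o + 1/d_i = 1/(148) + 1/(339) = 0.009707, so f = 103 cm.
Since f is positive, the lens is converging.

f = 103 cm (converging)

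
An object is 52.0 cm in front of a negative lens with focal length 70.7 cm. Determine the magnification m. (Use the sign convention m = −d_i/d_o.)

For a negative lens, f = -70.7 cm.
1/d_i = 1/f − 1/d_o = 1/(-70.70) − 1/(52.0) = -0.03338, so d_i = -29.96 cm.
m = −d_i/d_o = −(-29.96)/(52.0) = +0.576.
The image is virtual, upright and reduced, on the same side as the object.

m = +0.576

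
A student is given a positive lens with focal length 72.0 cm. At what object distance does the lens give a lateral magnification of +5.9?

59.8 cm

m = −d_i/d_o ⇒ d_i = −m·d_o.
1/f = 1/d_o + 1/d_i = 1/d_o − 1/(m·d_o) = (1 − 1/m)/d_o, so d_o = f(1 − 1/m) = (72.00)(1 − 1/(+5.9)) = 59.8 cm.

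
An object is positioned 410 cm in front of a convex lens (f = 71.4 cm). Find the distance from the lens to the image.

86.5 cm

Thin-lens equation: 1/v = 1/f − 1/u = 1/(71.40) − 1/(410) = 0.01401 − 0.002439 = 0.01157, so v = 86.5 cm.
The image is real, inverted and reduced, on the far side of the lens.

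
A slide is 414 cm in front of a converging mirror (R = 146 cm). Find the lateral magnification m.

m = -0.214

f = R/2 = 146/2 = 73.00 cm.
1/d_i = 1/f − 1/d_o = 1/(73.00) − 1/(414) = 0.01128, so d_i = 88.63 cm.
m = −d_i/d_o = −(88.63)/(414) = -0.214.
The image is real, inverted and reduced, in front of the mirror.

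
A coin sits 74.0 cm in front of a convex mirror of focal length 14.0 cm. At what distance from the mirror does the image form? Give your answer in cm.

For a convex mirror, f = -14.0 cm.
Mirror equation: 1/q = 1/f − 1/p = 1/(-14.00) − 1/(74.0) = -0.07143 − 0.01351 = -0.08494, so q = -11.8 cm.
The image is virtual, upright and reduced, behind the mirror.

11.8 cm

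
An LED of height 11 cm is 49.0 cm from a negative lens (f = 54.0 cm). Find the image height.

5.77 cm

For a negative lens, f = -54.0 cm.
1/d_i = 1/f − 1/d_o = 1/(-54.00) − 1/(49.0) = -0.03893, so d_i = -25.69 cm.
m = −d_i/d_o = +0.5243.
|h_i| = |m|·h_o = 0.5243 × 11 = 5.77 cm. The image is virtual, upright and reduced, on the same side as the object.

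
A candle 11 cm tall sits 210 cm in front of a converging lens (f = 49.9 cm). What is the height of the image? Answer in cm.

1/d_i = 1/f − 1/d_o = 1/(49.90) − 1/(210) = 0.01528, so d_i = 65.45 cm.
m = −d_i/d_o = -0.3117.
|h_i| = |m|·h_o = 0.3117 × 11 = 3.43 cm. The image is real, inverted and reduced, on the far side of the lens.

3.43 cm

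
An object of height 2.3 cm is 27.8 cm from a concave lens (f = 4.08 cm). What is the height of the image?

0.294 cm

For a concave lens, f = -4.08 cm.
1/d_i = 1/f − 1/d_o = 1/(-4.080) − 1/(27.8) = -0.2811, so d_i = -3.558 cm.
m = −d_i/d_o = +0.1280.
|h_i| = |m|·h_o = 0.1280 × 2.3 = 0.294 cm. The image is virtual, upright and reduced, on the same side as the object.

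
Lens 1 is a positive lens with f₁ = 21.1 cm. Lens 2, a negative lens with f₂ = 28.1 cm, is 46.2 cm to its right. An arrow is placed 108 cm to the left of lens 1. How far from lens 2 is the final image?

Lens 1: 1/d_i1 = 1/f₁ − 1/d_o1 = 1/(21.1) − 1/(108) = 0.03813, so d_i1 = 26.22 cm.
The intermediate image is 26.22 cm to the right of lens 1, which is 46.2 − (26.22) = 19.98 cm to the left of lens 2, so d_o2 = +19.98 cm.
Lens 2 is diverging, so f₂ = −28.1 cm.
Lens 2: 1/d_i2 = 1/f₂ − 1/d_o2 = 1/(-28.1) − 1/(19.98) = -0.08564, so d_i2 = -11.7 cm.
The final image is virtual, 11.7 cm to the left of lens 2 (overall magnification ≈ -0.14).

11.7 cm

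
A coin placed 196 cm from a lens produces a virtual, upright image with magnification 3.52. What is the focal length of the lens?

m = −d_i/d_o ⇒ d_i = −m·d_o = −(+3.52)·(196) = -689.9 cm.
1/f = 1/d_o + 1/d_i = 1/(196) + 1/(-689.9) = 0.003653, so f = 274 cm.
Since f is positive, the lens is converging.

f = 274 cm (converging)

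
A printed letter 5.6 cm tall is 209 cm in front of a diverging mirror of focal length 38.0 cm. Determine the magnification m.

For a diverging mirror, f = -38.0 cm.
1/d_i = 1/f − 1/d_o = 1/(-38.00) − 1/(209) = -0.03110, so d_i = -32.15 cm.
m = −d_i/d_o = −(-32.15)/(209) = +0.154.
The image is virtual, upright and reduced, behind the mirror.

m = +0.154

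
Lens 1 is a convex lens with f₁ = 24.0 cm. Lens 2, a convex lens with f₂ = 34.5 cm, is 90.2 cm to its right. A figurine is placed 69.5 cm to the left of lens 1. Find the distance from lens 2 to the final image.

Lens 1: 1/d_i1 = 1/f₁ − 1/d_o1 = 1/(24.0) − 1/(69.5) = 0.02728, so d_i1 = 36.66 cm.
The intermediate image is 36.66 cm to the right of lens 1, which is 90.2 − (36.66) = 53.54 cm to the left of lens 2, so d_o2 = +53.54 cm.
Lens 2: 1/d_i2 = 1/f₂ − 1/d_o2 = 1/(34.5) − 1/(53.54) = 0.01031, so d_i2 = 97.0 cm.
The final image is real, 97.0 cm to the right of lens 2 (overall magnification ≈ 0.96).

97.0 cm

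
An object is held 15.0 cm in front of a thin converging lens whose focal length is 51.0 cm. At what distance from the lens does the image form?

21.2 cm

Lens equation: 1/v = 1/f − 1/u = 1/(51.00) − 1/(15.0) = 0.01961 − 0.06667 = -0.04706, so v = -21.2 cm.
The image is virtual, upright and enlarged, on the same side as the object.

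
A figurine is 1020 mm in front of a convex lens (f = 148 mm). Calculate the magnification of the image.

1/d_i = 1/f − 1/d_o = 1/(148.0) − 1/(1020) = 0.005776, so d_i = 173.1 mm.
m = −d_i/d_o = −(173.1)/(1020) = -0.170.
The image is real, inverted and reduced, on the far side of the lens.

m = -0.170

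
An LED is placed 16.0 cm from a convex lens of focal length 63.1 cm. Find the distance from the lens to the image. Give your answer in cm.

Lens equation: 1/v = 1/f − 1/u = 1/(63.10) − 1/(16.0) = 0.01585 − 0.06250 = -0.04665, so v = -21.4 cm.
The image is virtual, upright and enlarged, on the same side as the object.

21.4 cm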